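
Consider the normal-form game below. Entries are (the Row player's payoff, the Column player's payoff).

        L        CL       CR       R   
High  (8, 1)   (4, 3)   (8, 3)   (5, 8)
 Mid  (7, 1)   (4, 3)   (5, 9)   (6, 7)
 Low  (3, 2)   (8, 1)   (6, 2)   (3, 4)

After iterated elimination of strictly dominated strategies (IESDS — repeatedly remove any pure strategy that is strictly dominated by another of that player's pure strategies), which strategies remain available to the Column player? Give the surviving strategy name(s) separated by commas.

The Column player's strategy L is strictly dominated by R (High: 8>1, Mid: 7>1, Low: 4>2) and is removed.
Column CL is eliminated: R beats it against every remaining row (High: 8>3, Mid: 7>3, Low: 4>1).
The Row player's strategy Low is strictly dominated by High (CR: 8>6, R: 5>3) and is removed.
Among the remaining strategies, none is strictly dominated by another pure strategy of the same player, so the elimination stops.
Surviving strategies — the Row player: {High, Mid}; the Column player: {CR, R}.

CR, R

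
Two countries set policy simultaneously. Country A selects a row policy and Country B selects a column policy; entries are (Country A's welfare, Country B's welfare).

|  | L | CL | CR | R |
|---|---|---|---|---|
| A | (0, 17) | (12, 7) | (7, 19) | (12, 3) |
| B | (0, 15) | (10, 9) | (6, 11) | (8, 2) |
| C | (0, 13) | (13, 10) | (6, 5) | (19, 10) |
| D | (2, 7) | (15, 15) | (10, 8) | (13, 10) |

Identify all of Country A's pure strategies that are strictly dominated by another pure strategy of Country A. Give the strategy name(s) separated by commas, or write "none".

A is strictly dominated by D (L: 2>0, CL: 15>12, CR: 10>7, R: 13>12).
D strictly dominates B — L: 2>0, CL: 15>10, CR: 10>6, R: 13>8.
C: no other strategy beats it everywhere (A at L (0=0); B at L (0=0); D at R (19>13)).
D is not dominated — it holds its own against A at L (2>0); B at L (2>0); C at L (2>0).

A, B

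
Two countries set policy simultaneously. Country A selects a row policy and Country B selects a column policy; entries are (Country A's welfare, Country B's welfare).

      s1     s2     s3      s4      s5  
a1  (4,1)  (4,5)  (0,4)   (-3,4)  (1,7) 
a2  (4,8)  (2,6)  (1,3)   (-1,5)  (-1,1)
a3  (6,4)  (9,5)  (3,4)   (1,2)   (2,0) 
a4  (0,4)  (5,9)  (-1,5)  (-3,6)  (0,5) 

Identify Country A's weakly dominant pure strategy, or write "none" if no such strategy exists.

a3 vs a1: s1: 6>4, s2: 9>4, s3: 3>0, s4: 1>-3, s5: 2>1.
a3 vs a2: s1: 6>4, s2: 9>2, s3: 3>1, s4: 1>-1, s5: 2>-1.
a3 vs a4: s1: 6>0, s2: 9>5, s3: 3>-1, s4: 1>-3, s5: 2>0.
a3 is at least as good as every other strategy against every opponent action, so it is weakly dominant.

a3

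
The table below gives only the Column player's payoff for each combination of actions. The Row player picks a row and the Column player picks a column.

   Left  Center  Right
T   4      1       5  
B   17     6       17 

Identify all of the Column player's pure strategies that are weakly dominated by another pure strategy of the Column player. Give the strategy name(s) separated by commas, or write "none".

Right weakly dominates Left — T: 5>4, B: 17=17.
Left weakly dominates Center — T: 4>1, B: 17>6.
Nothing dominates Right: Left at T (5>4); Center at T (5>1).

Left, Center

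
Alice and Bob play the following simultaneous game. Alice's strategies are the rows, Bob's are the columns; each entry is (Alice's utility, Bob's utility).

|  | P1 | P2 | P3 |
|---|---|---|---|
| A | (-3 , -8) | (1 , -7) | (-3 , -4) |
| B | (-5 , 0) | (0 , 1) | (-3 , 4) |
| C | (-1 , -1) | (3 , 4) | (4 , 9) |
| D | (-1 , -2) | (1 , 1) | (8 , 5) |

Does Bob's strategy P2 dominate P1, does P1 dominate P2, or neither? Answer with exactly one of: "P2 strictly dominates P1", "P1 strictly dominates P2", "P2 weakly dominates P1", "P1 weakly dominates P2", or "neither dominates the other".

Compare P2 to P1 across each choice by Alice: A: -7>-8, B: 1>0, C: 4>-1, D: 1>-2.
P2 gives a strictly higher payoff against each choice by Alice, so P2 strictly dominates P1.

P2 strictly dominates P1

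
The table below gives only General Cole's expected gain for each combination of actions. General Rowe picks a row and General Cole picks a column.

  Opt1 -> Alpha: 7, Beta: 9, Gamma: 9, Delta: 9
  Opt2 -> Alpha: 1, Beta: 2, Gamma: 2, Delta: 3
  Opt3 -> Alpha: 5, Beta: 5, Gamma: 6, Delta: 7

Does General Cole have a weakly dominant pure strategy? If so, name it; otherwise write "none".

Delta vs Alpha: Opt1: 9>7, Opt2: 3>1, Opt3: 7>5.
Delta vs Beta: Opt1: 9=9, Opt2: 3>2, Opt3: 7>5.
Delta vs Gamma: Opt1: 9=9, Opt2: 3>2, Opt3: 7>6.
Delta is at least as good as every other strategy against every opponent action, so it is weakly dominant.

Delta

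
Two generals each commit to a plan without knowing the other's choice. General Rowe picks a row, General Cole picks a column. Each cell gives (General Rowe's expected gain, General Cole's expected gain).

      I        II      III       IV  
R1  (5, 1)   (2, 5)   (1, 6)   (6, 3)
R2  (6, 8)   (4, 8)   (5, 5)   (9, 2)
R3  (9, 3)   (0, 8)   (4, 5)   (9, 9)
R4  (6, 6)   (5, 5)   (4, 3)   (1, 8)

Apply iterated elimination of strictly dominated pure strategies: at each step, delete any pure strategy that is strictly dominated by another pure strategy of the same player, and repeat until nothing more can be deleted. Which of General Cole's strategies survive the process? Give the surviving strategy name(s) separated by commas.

I, II, IV

General Rowe's strategy R1 is strictly dominated by R2 (I: 6>5, II: 4>2, III: 5>1, IV: 9>6) and is removed.
For General Cole, II strictly dominates III on the remaining rows (R2: 8>5, R3: 8>5, R4: 5>3); eliminate III.
Among the remaining strategies, none is strictly dominated by another pure strategy of the same player, so the elimination stops.
Surviving strategies — General Rowe: {R2, R3, R4}; General Cole: {I, II, IV}.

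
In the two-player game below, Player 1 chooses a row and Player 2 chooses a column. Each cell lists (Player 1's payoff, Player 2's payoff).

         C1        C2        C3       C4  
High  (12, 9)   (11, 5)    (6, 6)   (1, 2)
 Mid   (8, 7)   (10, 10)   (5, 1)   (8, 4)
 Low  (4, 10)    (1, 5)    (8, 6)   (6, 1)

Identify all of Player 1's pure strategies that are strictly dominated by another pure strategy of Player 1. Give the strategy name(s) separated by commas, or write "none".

High is not dominated — it holds its own against Mid at C1 (12>8); Low at C1 (12>4).
Nothing dominates Mid: High at C4 (8>1); Low at C1 (8>4).
Nothing dominates Low: High at C3 (8>6); Mid at C3 (8>5).

none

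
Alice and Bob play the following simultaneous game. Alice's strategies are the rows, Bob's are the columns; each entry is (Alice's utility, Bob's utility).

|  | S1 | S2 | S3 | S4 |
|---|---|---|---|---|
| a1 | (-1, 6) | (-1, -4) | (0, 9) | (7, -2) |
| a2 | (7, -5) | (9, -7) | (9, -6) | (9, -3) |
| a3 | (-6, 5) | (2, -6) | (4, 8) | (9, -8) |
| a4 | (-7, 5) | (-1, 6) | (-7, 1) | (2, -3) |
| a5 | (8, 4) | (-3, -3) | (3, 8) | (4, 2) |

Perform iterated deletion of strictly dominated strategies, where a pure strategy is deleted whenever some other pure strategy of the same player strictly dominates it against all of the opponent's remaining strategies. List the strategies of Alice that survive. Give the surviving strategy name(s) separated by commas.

Alice's strategy a1 is strictly dominated by a2 (S1: 7>-1, S2: 9>-1, S3: 9>0, S4: 9>7) and is removed.
For Alice, a2 strictly dominates a4 on the remaining columns (S1: 7>-7, S2: 9>-1, S3: 9>-7, S4: 9>2); eliminate a4.
Bob's strategy S2 is strictly dominated by S1 (a2: -5>-7, a3: 5>-6, a5: 4>-3) and is removed.
Among the remaining strategies, none is strictly dominated by another pure strategy of the same player, so the elimination stops.
Surviving strategies — Alice: {a2, a3, a5}; Bob: {S1, S3, S4}.

a2, a3, a5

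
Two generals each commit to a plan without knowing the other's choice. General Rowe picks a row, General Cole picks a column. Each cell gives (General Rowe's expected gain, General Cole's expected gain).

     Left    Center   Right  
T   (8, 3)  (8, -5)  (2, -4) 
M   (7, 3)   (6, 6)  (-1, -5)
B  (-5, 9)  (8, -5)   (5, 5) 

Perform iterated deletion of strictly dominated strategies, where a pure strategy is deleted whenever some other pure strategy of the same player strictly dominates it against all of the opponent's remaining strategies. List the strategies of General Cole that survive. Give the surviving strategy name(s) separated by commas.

Left

General Rowe's strategy M is strictly dominated by T (Left: 8>7, Center: 8>6, Right: 2>-1) and is removed.
For General Cole, Left strictly dominates Center on the remaining rows (T: 3>-5, B: 9>-5); eliminate Center.
General Cole's strategy Right is strictly dominated by Left (T: 3>-4, B: 9>5) and is removed.
Row B is eliminated: T beats it against every remaining column (Left: 8>-5).
Among the remaining strategies, none is strictly dominated by another pure strategy of the same player, so the elimination stops.
Surviving strategies — General Rowe: {T}; General Cole: {Left}.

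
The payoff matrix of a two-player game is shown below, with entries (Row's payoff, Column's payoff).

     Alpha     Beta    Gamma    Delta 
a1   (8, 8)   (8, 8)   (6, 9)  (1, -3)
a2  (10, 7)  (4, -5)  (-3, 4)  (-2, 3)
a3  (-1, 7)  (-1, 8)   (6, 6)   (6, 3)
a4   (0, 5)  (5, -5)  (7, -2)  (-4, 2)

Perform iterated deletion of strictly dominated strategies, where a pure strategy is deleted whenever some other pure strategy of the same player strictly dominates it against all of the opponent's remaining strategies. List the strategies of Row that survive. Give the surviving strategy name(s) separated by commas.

a1, a2, a4

For Column, Alpha strictly dominates Delta on the remaining rows (a1: 8>-3, a2: 7>3, a3: 7>3, a4: 5>2); eliminate Delta.
Row a3 is eliminated: a4 beats it against every remaining column (Alpha: 0>-1, Beta: 5>-1, Gamma: 7>6).
Column Beta is eliminated: Gamma beats it against every remaining row (a1: 9>8, a2: 4>-5, a4: -2>-5).
Among the remaining strategies, none is strictly dominated by another pure strategy of the same player, so the elimination stops.
Surviving strategies — Row: {a1, a2, a4}; Column: {Alpha, Gamma}.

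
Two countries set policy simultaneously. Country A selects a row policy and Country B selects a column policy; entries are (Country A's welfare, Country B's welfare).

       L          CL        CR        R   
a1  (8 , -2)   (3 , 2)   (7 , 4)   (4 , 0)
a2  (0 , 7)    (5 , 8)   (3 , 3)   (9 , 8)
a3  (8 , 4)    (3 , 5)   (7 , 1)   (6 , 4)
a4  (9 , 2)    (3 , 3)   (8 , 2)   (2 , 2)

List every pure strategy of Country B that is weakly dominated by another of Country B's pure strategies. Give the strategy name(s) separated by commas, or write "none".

CL weakly dominates L — a1: 2>-2, a2: 8>7, a3: 5>4, a4: 3>2.
CL is not dominated — it holds its own against L at a1 (2>-2); CR at a2 (8>3); R at a1 (2>0).
Nothing dominates CR: L at a1 (4>-2); CL at a1 (4>2); R at a1 (4>0).
CL weakly dominates R — a1: 2>0, a2: 8=8, a3: 5>4, a4: 3>2.

L, R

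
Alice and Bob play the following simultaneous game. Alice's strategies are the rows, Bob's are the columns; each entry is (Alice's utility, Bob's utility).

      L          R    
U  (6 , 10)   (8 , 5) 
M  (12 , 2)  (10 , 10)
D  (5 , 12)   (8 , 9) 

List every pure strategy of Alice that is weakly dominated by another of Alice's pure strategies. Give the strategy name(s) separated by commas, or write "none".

U is weakly dominated by M (L: 12>6, R: 10>8).
M is not dominated — it holds its own against U at L (12>6); D at L (12>5).
D is weakly dominated by U (L: 6>5, R: 8=8).

U, D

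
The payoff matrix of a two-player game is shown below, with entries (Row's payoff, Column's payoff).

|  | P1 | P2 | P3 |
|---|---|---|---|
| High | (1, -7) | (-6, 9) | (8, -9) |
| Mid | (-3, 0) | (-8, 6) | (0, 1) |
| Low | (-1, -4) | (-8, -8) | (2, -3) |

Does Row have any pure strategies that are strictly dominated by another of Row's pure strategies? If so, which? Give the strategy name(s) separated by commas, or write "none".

Mid, Low

High: no other strategy beats it everywhere (Mid at P1 (1>-3); Low at P1 (1>-1)).
High strictly dominates Mid — P1: 1>-3, P2: -6>-8, P3: 8>0.
Low is strictly dominated by High (P1: 1>-1, P2: -6>-8, P3: 8>2).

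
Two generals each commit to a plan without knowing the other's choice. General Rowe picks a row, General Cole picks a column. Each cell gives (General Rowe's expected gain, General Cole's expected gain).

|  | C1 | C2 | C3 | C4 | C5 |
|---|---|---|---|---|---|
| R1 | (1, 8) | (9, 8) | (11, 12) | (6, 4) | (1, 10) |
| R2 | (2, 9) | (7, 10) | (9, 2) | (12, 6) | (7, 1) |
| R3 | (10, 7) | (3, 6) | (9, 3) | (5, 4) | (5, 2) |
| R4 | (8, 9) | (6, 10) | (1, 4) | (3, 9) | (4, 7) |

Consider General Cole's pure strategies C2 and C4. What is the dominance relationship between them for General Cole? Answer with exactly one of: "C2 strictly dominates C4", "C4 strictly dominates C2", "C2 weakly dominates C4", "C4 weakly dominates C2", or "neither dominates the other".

C2's payoffs vs C4's, by General Rowe's action — R1: 8>4, R2: 10>6, R3: 6>4, R4: 10>9.
C2 gives a strictly higher payoff against every action of General Rowe, so C2 strictly dominates C4.

C2 strictly dominates C4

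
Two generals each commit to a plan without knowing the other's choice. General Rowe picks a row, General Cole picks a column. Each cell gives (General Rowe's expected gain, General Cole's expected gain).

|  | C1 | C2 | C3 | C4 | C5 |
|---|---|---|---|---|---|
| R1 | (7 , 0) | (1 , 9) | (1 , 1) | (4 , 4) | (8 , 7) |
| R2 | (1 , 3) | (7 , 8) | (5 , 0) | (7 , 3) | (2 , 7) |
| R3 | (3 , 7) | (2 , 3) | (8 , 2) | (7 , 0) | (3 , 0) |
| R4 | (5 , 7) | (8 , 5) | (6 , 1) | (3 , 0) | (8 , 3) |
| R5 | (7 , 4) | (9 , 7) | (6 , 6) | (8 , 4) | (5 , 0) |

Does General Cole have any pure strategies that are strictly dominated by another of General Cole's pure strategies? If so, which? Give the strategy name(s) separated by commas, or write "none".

C1 is not dominated — it holds its own against C2 at R3 (7>3); C3 at R2 (3>0); C4 at R2 (3=3); C5 at R3 (7>0).
C2: no other strategy beats it everywhere (C1 at R1 (9>0); C3 at R1 (9>1); C4 at R1 (9>4); C5 at R1 (9>7)).
C3: dominated, since C2 does at least as well everywhere (R1: 9>1, R2: 8>0, R3: 3>2, R4: 5>1, R5: 7>6).
C4 is strictly dominated by C2 (R1: 9>4, R2: 8>3, R3: 3>0, R4: 5>0, R5: 7>4).
C5: dominated, since C2 does at least as well everywhere (R1: 9>7, R2: 8>7, R3: 3>0, R4: 5>3, R5: 7>0).

C3, C4, C5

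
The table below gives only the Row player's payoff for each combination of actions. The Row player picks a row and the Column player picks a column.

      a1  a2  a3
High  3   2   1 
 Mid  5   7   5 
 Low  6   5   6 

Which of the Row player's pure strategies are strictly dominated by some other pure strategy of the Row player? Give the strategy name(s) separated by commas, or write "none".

High: dominated, since Mid does at least as well everywhere (a1: 5>3, a2: 7>2, a3: 5>1).
Mid: no other strategy beats it everywhere (High at a1 (5>3); Low at a2 (7>5)).
Nothing dominates Low: High at a1 (6>3); Mid at a1 (6>5).

High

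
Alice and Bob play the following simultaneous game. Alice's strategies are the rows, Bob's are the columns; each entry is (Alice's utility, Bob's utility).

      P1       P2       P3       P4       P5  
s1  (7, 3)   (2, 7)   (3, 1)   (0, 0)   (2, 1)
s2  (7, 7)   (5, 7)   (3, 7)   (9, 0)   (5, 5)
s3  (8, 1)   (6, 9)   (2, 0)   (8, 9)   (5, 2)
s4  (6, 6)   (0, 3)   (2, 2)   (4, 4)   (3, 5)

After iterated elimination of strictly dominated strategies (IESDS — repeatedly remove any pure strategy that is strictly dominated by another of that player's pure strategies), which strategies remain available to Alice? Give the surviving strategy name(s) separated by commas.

s1, s2, s3

Row s4 is eliminated: s2 beats it against every remaining column (P1: 7>6, P2: 5>0, P3: 3>2, P4: 9>4, P5: 5>3).
Bob's strategy P5 is strictly dominated by P2 (s1: 7>1, s2: 7>5, s3: 9>2) and is removed.
Among the remaining strategies, none is strictly dominated by another pure strategy of the same player, so the elimination stops.
Surviving strategies — Alice: {s1, s2, s3}; Bob: {P1, P2, P3, P4}.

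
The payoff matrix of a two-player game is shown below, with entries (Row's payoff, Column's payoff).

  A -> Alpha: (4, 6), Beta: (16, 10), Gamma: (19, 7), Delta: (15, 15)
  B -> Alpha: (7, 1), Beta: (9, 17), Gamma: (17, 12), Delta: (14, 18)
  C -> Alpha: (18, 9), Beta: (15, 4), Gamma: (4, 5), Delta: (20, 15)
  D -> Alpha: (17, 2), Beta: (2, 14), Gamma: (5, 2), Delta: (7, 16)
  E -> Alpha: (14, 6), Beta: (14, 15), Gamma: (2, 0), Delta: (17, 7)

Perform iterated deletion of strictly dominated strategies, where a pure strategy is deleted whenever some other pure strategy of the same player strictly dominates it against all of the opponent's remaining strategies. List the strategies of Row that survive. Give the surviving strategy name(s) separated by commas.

C

For Row, C strictly dominates E on the remaining columns (Alpha: 18>14, Beta: 15>14, Gamma: 4>2, Delta: 20>17); eliminate E.
For Column, Delta strictly dominates Alpha on the remaining rows (A: 15>6, B: 18>1, C: 15>9, D: 16>2); eliminate Alpha.
For Row, A strictly dominates B on the remaining columns (Beta: 16>9, Gamma: 19>17, Delta: 15>14); eliminate B.
For Row, A strictly dominates D on the remaining columns (Beta: 16>2, Gamma: 19>5, Delta: 15>7); eliminate D.
Column's strategy Beta is strictly dominated by Delta (A: 15>10, C: 15>4) and is removed.
Column Gamma is eliminated: Delta beats it against every remaining row (A: 15>7, C: 15>5).
Row's strategy A is strictly dominated by C (Delta: 20>15) and is removed.
Among the remaining strategies, none is strictly dominated by another pure strategy of the same player, so the elimination stops.
Surviving strategies — Row: {C}; Column: {Delta}.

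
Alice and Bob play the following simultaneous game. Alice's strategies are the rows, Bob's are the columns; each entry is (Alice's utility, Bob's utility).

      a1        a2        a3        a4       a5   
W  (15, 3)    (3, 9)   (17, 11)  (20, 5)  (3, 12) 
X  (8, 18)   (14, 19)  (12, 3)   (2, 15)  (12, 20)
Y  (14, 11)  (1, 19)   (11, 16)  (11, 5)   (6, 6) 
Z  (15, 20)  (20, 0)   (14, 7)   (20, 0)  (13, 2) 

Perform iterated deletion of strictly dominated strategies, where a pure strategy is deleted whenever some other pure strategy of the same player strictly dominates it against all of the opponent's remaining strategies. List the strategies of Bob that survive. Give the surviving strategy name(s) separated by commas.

For Alice, Z strictly dominates X on the remaining columns (a1: 15>8, a2: 20>14, a3: 14>12, a4: 20>2, a5: 13>12); eliminate X.
For Alice, Z strictly dominates Y on the remaining columns (a1: 15>14, a2: 20>1, a3: 14>11, a4: 20>11, a5: 13>6); eliminate Y.
Column a2 is eliminated: a3 beats it against every remaining row (W: 11>9, Z: 7>0).
Bob's strategy a4 is strictly dominated by a3 (W: 11>5, Z: 7>0) and is removed.
Among the remaining strategies, none is strictly dominated by another pure strategy of the same player, so the elimination stops.
Surviving strategies — Alice: {W, Z}; Bob: {a1, a3, a5}.

a1, a3, a5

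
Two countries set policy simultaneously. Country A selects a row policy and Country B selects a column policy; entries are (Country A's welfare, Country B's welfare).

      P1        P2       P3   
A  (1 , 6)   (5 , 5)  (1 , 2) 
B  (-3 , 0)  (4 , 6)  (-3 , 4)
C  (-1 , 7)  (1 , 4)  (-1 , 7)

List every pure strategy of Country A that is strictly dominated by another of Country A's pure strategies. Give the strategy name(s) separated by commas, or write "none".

B, C

A: no other strategy beats it everywhere (B at P1 (1>-3); C at P1 (1>-1)).
B: dominated, since A does at least as well everywhere (P1: 1>-3, P2: 5>4, P3: 1>-3).
C is strictly dominated by A (P1: 1>-1, P2: 5>1, P3: 1>-1).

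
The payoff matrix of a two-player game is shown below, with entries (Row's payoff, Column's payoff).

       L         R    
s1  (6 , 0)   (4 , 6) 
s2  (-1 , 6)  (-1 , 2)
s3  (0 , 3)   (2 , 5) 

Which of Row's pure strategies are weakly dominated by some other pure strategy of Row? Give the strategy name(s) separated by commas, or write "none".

s2, s3

Nothing dominates s1: s2 at L (6>-1); s3 at L (6>0).
s2: dominated, since s1 does at least as well everywhere (L: 6>-1, R: 4>-1).
s1 weakly dominates s3 — L: 6>0, R: 4>2.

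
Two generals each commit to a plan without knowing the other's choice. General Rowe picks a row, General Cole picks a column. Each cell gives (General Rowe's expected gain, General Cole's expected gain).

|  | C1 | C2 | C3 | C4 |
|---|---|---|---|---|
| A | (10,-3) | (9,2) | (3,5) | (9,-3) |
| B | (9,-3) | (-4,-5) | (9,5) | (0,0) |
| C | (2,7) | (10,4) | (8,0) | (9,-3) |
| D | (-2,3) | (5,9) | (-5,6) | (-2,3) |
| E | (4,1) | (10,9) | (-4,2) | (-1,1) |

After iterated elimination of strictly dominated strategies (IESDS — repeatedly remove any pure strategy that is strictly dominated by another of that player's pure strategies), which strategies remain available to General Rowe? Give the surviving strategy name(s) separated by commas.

Row D is eliminated: A beats it against every remaining column (C1: 10>-2, C2: 9>5, C3: 3>-5, C4: 9>-2).
Column C4 is eliminated: C3 beats it against every remaining row (A: 5>-3, B: 5>0, C: 0>-3, E: 2>1).
Among the remaining strategies, none is strictly dominated by another pure strategy of the same player, so the elimination stops.
Surviving strategies — General Rowe: {A, B, C, E}; General Cole: {C1, C2, C3}.

A, B, C, E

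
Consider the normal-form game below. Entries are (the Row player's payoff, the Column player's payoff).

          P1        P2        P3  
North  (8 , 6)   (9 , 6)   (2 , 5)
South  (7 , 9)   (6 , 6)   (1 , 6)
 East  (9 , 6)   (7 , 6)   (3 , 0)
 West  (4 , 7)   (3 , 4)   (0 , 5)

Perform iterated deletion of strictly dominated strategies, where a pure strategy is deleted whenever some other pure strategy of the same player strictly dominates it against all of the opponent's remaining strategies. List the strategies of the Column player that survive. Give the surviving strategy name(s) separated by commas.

P1, P2

Row South is eliminated: North beats it against every remaining column (P1: 8>7, P2: 9>6, P3: 2>1).
Row West is eliminated: North beats it against every remaining column (P1: 8>4, P2: 9>3, P3: 2>0).
For the Column player, P1 strictly dominates P3 on the remaining rows (North: 6>5, East: 6>0); eliminate P3.
Among the remaining strategies, none is strictly dominated by another pure strategy of the same player, so the elimination stops.
Surviving strategies — the Row player: {North, East}; the Column player: {P1, P2}.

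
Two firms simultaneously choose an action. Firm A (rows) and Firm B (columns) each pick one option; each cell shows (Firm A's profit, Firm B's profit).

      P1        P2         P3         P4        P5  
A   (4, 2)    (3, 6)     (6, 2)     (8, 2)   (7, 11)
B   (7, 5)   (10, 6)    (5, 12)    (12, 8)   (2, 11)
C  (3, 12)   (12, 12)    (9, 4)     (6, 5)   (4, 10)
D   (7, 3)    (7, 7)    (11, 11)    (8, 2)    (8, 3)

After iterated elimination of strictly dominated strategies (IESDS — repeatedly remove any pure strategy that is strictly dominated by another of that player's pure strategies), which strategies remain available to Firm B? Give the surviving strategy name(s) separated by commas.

P1, P2, P3, P5

Firm B's strategy P4 is strictly dominated by P5 (A: 11>2, B: 11>8, C: 10>5, D: 3>2) and is removed.
For Firm A, D strictly dominates A on the remaining columns (P1: 7>4, P2: 7>3, P3: 11>6, P5: 8>7); eliminate A.
Among the remaining strategies, none is strictly dominated by another pure strategy of the same player, so the elimination stops.
Surviving strategies — Firm A: {B, C, D}; Firm B: {P1, P2, P3, P5}.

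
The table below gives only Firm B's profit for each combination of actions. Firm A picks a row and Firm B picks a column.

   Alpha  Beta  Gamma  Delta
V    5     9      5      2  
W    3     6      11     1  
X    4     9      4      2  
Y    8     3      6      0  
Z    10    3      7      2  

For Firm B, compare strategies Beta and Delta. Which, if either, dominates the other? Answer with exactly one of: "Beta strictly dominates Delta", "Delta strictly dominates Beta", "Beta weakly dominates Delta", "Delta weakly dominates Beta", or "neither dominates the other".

Compare Beta to Delta across each choice by Firm A: V: 9>2, W: 6>1, X: 9>2, Y: 3>0, Z: 3>2.
Every comparison favours Beta, so Beta strictly dominates Delta.

Beta strictly dominates Delta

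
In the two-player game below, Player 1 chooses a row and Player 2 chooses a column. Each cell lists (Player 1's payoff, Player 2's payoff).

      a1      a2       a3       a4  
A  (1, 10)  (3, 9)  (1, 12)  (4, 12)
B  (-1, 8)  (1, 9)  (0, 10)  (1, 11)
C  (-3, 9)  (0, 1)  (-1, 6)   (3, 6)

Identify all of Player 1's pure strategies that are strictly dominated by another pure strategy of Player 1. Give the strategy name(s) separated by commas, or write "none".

B, C

A is not dominated — it holds its own against B at a1 (1>-1); C at a1 (1>-3).
A strictly dominates B — a1: 1>-1, a2: 3>1, a3: 1>0, a4: 4>1.
A strictly dominates C — a1: 1>-3, a2: 3>0, a3: 1>-1, a4: 4>3.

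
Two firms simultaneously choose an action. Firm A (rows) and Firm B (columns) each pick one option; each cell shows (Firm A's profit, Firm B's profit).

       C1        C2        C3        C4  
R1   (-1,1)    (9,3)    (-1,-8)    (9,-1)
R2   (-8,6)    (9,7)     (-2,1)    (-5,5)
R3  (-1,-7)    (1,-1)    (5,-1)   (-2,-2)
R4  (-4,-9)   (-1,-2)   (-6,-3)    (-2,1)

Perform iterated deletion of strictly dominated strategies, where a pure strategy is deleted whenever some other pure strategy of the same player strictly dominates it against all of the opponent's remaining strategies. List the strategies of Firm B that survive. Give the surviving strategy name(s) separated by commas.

C2, C3

Firm A's strategy R4 is strictly dominated by R1 (C1: -1>-4, C2: 9>-1, C3: -1>-6, C4: 9>-2) and is removed.
Firm B's strategy C1 is strictly dominated by C2 (R1: 3>1, R2: 7>6, R3: -1>-7) and is removed.
Column C4 is eliminated: C2 beats it against every remaining row (R1: 3>-1, R2: 7>5, R3: -1>-2).
Among the remaining strategies, none is strictly dominated by another pure strategy of the same player, so the elimination stops.
Surviving strategies — Firm A: {R1, R2, R3}; Firm B: {C2, C3}.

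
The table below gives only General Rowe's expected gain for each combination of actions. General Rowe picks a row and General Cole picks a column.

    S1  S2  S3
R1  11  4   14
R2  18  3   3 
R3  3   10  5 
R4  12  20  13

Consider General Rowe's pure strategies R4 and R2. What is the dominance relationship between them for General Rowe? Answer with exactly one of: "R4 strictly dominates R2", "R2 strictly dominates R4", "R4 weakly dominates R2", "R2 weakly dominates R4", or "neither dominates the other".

Compare R4 to R2 across every action of General Cole: S1: 12<18, S2: 20>3, S3: 13>3.
R4 does better at S2, S3 but worse at S1; neither strategy dominates the other.

neither dominates the other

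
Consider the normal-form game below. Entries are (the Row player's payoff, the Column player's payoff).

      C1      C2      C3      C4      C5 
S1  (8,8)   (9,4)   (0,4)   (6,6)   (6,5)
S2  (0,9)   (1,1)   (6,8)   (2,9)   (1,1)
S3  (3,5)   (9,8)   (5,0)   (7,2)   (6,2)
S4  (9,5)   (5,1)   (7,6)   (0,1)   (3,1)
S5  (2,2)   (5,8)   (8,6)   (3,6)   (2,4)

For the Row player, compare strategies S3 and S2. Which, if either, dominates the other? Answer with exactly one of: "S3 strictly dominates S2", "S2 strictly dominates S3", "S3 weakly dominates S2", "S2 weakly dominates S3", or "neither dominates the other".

neither dominates the other

Compare S3 to S2 across every action of the Column player: C1: 3>0, C2: 9>1, C3: 5<6, C4: 7>2, C5: 6>1.
S3 does better at C1, C2, C4, C5 but worse at C3; neither strategy dominates the other.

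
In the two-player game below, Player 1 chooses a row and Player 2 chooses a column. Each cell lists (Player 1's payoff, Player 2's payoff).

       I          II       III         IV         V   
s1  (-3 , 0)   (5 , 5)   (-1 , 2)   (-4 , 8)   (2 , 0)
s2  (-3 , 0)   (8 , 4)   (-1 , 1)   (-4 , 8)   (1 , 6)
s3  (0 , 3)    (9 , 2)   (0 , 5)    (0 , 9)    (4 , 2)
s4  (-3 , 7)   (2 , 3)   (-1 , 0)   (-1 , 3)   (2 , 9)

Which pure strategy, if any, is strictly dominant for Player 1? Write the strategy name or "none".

s3

s3 vs s1: I: 0>-3, II: 9>5, III: 0>-1, IV: 0>-4, V: 4>2.
s3 vs s2: I: 0>-3, II: 9>8, III: 0>-1, IV: 0>-4, V: 4>1.
s3 vs s4: I: 0>-3, II: 9>2, III: 0>-1, IV: 0>-1, V: 4>2.
s3 strictly beats every other strategy against every opponent action, so it is strictly dominant.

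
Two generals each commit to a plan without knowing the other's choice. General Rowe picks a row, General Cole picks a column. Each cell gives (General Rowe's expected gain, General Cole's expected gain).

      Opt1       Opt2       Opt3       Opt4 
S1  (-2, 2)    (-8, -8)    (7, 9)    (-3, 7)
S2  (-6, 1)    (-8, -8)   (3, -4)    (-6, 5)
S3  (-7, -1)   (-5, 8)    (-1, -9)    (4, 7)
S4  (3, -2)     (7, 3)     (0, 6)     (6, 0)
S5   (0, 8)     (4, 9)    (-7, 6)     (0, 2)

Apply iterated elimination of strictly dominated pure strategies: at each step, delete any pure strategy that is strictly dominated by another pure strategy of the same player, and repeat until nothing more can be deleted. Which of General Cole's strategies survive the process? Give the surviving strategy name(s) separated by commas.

General Rowe's strategy S3 is strictly dominated by S4 (Opt1: 3>-7, Opt2: 7>-5, Opt3: 0>-1, Opt4: 6>4) and is removed.
General Rowe's strategy S5 is strictly dominated by S4 (Opt1: 3>0, Opt2: 7>4, Opt3: 0>-7, Opt4: 6>0) and is removed.
Column Opt1 is eliminated: Opt4 beats it against every remaining row (S1: 7>2, S2: 5>1, S4: 0>-2).
For General Cole, Opt3 strictly dominates Opt2 on the remaining rows (S1: 9>-8, S2: -4>-8, S4: 6>3); eliminate Opt2.
Row S2 is eliminated: S1 beats it against every remaining column (Opt3: 7>3, Opt4: -3>-6).
General Cole's strategy Opt4 is strictly dominated by Opt3 (S1: 9>7, S4: 6>0) and is removed.
Row S4 is eliminated: S1 beats it against every remaining column (Opt3: 7>0).
Among the remaining strategies, none is strictly dominated by another pure strategy of the same player, so the elimination stops.
Surviving strategies — General Rowe: {S1}; General Cole: {Opt3}.

Opt3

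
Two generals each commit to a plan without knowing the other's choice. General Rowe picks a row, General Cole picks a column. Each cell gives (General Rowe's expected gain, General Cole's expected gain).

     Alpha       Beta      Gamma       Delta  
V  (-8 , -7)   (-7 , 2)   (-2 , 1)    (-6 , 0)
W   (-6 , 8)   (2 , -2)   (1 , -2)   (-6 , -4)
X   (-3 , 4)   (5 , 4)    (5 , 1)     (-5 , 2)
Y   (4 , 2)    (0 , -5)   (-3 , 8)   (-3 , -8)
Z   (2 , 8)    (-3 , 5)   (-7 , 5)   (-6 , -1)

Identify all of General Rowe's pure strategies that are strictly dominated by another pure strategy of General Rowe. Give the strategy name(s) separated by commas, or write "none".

X strictly dominates V — Alpha: -3>-8, Beta: 5>-7, Gamma: 5>-2, Delta: -5>-6.
X strictly dominates W — Alpha: -3>-6, Beta: 5>2, Gamma: 5>1, Delta: -5>-6.
Nothing dominates X: V at Alpha (-3>-8); W at Alpha (-3>-6); Y at Beta (5>0); Z at Beta (5>-3).
Y: no other strategy beats it everywhere (V at Alpha (4>-8); W at Alpha (4>-6); X at Alpha (4>-3); Z at Alpha (4>2)).
Z is strictly dominated by Y (Alpha: 4>2, Beta: 0>-3, Gamma: -3>-7, Delta: -3>-6).

V, W, Z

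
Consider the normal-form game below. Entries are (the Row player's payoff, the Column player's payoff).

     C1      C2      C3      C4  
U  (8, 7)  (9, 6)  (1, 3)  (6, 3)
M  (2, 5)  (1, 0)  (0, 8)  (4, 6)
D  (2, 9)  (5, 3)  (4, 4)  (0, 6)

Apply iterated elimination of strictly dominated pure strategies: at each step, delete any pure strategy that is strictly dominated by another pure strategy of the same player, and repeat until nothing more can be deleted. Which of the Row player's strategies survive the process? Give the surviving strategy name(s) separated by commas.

U

The Row player's strategy M is strictly dominated by U (C1: 8>2, C2: 9>1, C3: 1>0, C4: 6>4) and is removed.
Column C2 is eliminated: C1 beats it against every remaining row (U: 7>6, D: 9>3).
For the Column player, C1 strictly dominates C3 on the remaining rows (U: 7>3, D: 9>4); eliminate C3.
For the Row player, U strictly dominates D on the remaining columns (C1: 8>2, C4: 6>0); eliminate D.
Column C4 is eliminated: C1 beats it against every remaining row (U: 7>3).
Among the remaining strategies, none is strictly dominated by another pure strategy of the same player, so the elimination stops.
Surviving strategies — the Row player: {U}; the Column player: {C1}.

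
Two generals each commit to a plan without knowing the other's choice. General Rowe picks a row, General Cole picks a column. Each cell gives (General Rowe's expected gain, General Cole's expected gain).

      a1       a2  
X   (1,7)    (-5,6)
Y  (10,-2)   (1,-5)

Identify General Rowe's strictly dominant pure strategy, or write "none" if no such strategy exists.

Y vs X: a1: 10>1, a2: 1>-5.
Y strictly beats every other strategy against every opponent action, so it is strictly dominant.

Y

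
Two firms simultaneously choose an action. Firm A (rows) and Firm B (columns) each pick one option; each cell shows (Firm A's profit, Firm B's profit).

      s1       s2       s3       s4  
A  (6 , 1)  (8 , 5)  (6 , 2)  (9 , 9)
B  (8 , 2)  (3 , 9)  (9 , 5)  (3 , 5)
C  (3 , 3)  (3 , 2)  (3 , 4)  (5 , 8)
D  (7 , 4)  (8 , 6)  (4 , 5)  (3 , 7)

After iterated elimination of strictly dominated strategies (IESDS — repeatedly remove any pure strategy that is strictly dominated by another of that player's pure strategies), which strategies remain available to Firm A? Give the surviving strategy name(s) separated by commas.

A

Firm A's strategy C is strictly dominated by A (s1: 6>3, s2: 8>3, s3: 6>3, s4: 9>5) and is removed.
For Firm B, s2 strictly dominates s1 on the remaining rows (A: 5>1, B: 9>2, D: 6>4); eliminate s1.
Column s3 is eliminated: s2 beats it against every remaining row (A: 5>2, B: 9>5, D: 6>5).
For Firm A, A strictly dominates B on the remaining columns (s2: 8>3, s4: 9>3); eliminate B.
Column s2 is eliminated: s4 beats it against every remaining row (A: 9>5, D: 7>6).
Row D is eliminated: A beats it against every remaining column (s4: 9>3).
Among the remaining strategies, none is strictly dominated by another pure strategy of the same player, so the elimination stops.
Surviving strategies — Firm A: {A}; Firm B: {s4}.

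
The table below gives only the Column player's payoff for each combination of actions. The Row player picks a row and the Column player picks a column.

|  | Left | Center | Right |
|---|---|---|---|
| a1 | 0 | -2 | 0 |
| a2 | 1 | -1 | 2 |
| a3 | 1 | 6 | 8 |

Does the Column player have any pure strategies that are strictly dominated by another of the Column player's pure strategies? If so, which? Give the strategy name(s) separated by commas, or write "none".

Center

Nothing dominates Left: Center at a1 (0>-2); Right at a1 (0=0).
Center is strictly dominated by Right (a1: 0>-2, a2: 2>-1, a3: 8>6).
Right is not dominated — it holds its own against Left at a1 (0=0); Center at a1 (0>-2).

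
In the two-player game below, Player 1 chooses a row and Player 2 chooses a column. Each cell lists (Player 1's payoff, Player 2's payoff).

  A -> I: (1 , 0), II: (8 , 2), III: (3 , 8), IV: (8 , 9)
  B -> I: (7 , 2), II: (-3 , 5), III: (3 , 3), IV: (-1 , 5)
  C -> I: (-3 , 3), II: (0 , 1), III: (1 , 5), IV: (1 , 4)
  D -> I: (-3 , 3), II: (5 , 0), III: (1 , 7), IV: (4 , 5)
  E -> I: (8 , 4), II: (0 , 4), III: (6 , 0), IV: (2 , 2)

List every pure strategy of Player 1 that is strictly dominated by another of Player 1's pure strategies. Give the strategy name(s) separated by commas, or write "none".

A is not dominated — it holds its own against B at II (8>-3); C at I (1>-3); D at I (1>-3); E at II (8>0).
B: dominated, since E does at least as well everywhere (I: 8>7, II: 0>-3, III: 6>3, IV: 2>-1).
C is strictly dominated by A (I: 1>-3, II: 8>0, III: 3>1, IV: 8>1).
D is strictly dominated by A (I: 1>-3, II: 8>5, III: 3>1, IV: 8>4).
Nothing dominates E: A at I (8>1); B at I (8>7); C at I (8>-3); D at I (8>-3).

B, C, D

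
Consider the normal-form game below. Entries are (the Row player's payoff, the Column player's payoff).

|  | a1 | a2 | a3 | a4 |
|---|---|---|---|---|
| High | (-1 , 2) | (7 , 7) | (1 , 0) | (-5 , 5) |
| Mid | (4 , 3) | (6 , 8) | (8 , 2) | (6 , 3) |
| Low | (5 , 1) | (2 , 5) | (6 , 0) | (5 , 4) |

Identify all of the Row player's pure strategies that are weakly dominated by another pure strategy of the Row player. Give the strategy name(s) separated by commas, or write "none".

none

High: no other strategy beats it everywhere (Mid at a2 (7>6); Low at a2 (7>2)).
Mid is not dominated — it holds its own against High at a1 (4>-1); Low at a2 (6>2).
Nothing dominates Low: High at a1 (5>-1); Mid at a1 (5>4).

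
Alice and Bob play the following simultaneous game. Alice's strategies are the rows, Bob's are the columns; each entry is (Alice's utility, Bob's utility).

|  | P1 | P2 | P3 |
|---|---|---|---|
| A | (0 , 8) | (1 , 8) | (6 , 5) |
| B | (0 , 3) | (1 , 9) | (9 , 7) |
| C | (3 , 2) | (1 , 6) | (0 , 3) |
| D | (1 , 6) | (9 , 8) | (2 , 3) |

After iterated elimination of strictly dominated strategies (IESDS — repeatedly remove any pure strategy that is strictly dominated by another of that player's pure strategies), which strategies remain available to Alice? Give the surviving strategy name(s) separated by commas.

D

Bob's strategy P3 is strictly dominated by P2 (A: 8>5, B: 9>7, C: 6>3, D: 8>3) and is removed.
For Alice, D strictly dominates A on the remaining columns (P1: 1>0, P2: 9>1); eliminate A.
Row B is eliminated: D beats it against every remaining column (P1: 1>0, P2: 9>1).
Bob's strategy P1 is strictly dominated by P2 (C: 6>2, D: 8>6) and is removed.
Row C is eliminated: D beats it against every remaining column (P2: 9>1).
Among the remaining strategies, none is strictly dominated by another pure strategy of the same player, so the elimination stops.
Surviving strategies — Alice: {D}; Bob: {P2}.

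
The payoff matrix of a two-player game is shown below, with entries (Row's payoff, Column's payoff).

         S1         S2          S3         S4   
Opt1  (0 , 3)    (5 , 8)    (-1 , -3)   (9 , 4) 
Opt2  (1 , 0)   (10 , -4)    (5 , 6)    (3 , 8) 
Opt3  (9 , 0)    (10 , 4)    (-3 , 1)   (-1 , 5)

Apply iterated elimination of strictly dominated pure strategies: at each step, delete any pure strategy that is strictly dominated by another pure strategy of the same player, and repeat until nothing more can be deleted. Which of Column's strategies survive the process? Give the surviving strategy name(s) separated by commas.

Column S1 is eliminated: S4 beats it against every remaining row (Opt1: 4>3, Opt2: 8>0, Opt3: 5>0).
For Column, S4 strictly dominates S3 on the remaining rows (Opt1: 4>-3, Opt2: 8>6, Opt3: 5>1); eliminate S3.
Among the remaining strategies, none is strictly dominated by another pure strategy of the same player, so the elimination stops.
Surviving strategies — Row: {Opt1, Opt2, Opt3}; Column: {S2, S4}.

S2, S4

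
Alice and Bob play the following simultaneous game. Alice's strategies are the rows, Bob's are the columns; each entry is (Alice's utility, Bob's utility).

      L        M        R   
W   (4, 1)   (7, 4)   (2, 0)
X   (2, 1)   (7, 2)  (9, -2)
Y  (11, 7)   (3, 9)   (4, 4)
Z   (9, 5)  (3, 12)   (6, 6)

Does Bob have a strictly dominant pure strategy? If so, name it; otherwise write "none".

M vs L: W: 4>1, X: 2>1, Y: 9>7, Z: 12>5.
M vs R: W: 4>0, X: 2>-2, Y: 9>4, Z: 12>6.
M strictly beats every other strategy against every opponent action, so it is strictly dominant.

M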